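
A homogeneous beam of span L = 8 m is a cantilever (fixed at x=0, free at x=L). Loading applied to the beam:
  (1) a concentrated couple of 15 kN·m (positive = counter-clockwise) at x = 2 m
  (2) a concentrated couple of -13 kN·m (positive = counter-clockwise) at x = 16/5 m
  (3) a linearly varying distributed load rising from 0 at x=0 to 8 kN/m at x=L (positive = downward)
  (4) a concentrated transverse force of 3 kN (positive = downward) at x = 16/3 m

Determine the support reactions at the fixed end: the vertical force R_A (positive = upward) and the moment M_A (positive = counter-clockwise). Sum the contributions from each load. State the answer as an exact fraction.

Load 1 — applied couple M₀=15 kN·m at a=2 m (b=L-a=6):
  R_A = 0 kN
  M_A = -M₀ = -15 kN·m
Load 2 — applied couple M₀=-13 kN·m at a=16/5 m (b=L-a=24/5):
  R_A = 0 kN
  M_A = -M₀ = -(-13) = 13 kN·m
Load 3 — triangular load w₀=8 kN/m (0→w₀ over full span):
  R_A = w₀L/2 = 8·8/2 = 32 kN
  M_A = w₀L²/3 = 8·8²/3 = 512/3 kN·m
Load 4 — point force P=3 kN at a=16/3 m (b=L-a=8/3):
  R_A = P = 3 kN
  M_A = Pa = 3·(16/3) = 16 kN·m
Superposition: R_A = 35 kN, M_A = 554/3 kN·m

R_A = 35 kN, M_A = 554/3 kN·m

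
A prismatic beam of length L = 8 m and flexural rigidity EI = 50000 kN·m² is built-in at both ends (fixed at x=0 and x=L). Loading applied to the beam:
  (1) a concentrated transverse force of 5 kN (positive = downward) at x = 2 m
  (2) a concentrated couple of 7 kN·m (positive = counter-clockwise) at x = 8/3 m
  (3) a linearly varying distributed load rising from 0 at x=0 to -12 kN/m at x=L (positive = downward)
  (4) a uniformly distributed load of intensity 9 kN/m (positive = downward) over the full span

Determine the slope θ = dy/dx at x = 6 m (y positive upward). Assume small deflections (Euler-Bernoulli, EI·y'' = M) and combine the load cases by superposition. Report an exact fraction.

Load 1 — point force P=5 kN at a=2 m (b=L-a=6):
  θ_1 = Pa²(L-x)(2bL-(3b+a)(L-x))/(2L³EI)  [x>a] = 5·2²·(8-6)·(2·6·8-(3·6+2)·(8-6))/(2·8³·50000) = 7/160000 rad
Load 2 — applied couple M₀=7 kN·m at a=8/3 m (b=L-a=16/3):
  θ_2 = (R_Ax²/2 - M_Ax - M₀(x-a))/EI  [x>a] with R_A=7/6, M_A=0 = ((7/6)·6²/2 - 0·6 - 7·(6-(8/3)))/50000 = -7/150000 rad
Load 3 — triangular load w₀=-12 kN/m (0→w₀ over full span):
  θ_3 = -w₀(2x(L-x)(L-2x)(x+2L)+x²(L-x)²)/(120LEI) = -(-12)·(2·6·(8-6)·(8-2·6)·(6+2·8)+6²·(8-6)²)/(120·8·50000) = -123/250000 rad
Load 4 — uniform load w=9 kN/m over full span:
  θ_4 = -wx(L-x)(L-2x)/(12EI) = -9·6·(8-6)·(8-2·6)/(12·50000) = 9/12500 rad
Superposition: θ = Σ θ_i = 2701/12000000 rad ≈ 0.000225 rad

θ(6) = 2701/12000000 rad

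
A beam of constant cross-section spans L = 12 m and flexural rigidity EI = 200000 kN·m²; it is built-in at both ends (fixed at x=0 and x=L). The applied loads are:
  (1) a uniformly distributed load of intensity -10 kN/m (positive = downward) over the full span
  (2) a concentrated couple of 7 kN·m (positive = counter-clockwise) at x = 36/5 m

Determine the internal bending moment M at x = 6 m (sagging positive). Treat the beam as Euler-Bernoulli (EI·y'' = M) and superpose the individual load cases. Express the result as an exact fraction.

M(6) = -286/5 kN·m

Load 1 — uniform load w=-10 kN/m over full span:
  M_1 = wLx/2 - wL²/12 - wx²/2 = (-10)·12·6/2 - (-10)·12²/12 - (-10)·6²/2 = -60 kN·m
Load 2 — applied couple M₀=7 kN·m at a=36/5 m (b=L-a=24/5):
  M_2 = R_Ax - M_A  [x≤a] with R_A=21/25, M_A=56/25 = (21/25)·6 - (56/25) = 14/5 kN·m
Superposition: M = Σ M_i = -286/5 kN·m ≈ -57.200000 kN·m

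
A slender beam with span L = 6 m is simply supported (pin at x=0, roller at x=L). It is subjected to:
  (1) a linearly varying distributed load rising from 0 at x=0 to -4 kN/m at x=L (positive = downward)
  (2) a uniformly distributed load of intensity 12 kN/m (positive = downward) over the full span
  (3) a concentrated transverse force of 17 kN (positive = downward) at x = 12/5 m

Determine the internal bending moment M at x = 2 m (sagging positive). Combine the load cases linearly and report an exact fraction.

Load 1 — triangular load w₀=-4 kN/m (0→w₀ over full span):
  M_1 = w₀Lx/6 - w₀x³/(6L) = (-4)·6·2/6 - (-4)·2³/(6·6) = -64/9 kN·m
Load 2 — uniform load w=12 kN/m over full span:
  M_2 = wx(L-x)/2 = 12·2·(6-2)/2 = 48 kN·m
Load 3 — point force P=17 kN at a=12/5 m (b=L-a=18/5):
  M_3 = Pbx/L  [x≤a] = 17·(18/5)·2/6 = 102/5 kN·m
Superposition: M = Σ M_i = 2758/45 kN·m ≈ 61.288889 kN·m

M(2) = 2758/45 kN·m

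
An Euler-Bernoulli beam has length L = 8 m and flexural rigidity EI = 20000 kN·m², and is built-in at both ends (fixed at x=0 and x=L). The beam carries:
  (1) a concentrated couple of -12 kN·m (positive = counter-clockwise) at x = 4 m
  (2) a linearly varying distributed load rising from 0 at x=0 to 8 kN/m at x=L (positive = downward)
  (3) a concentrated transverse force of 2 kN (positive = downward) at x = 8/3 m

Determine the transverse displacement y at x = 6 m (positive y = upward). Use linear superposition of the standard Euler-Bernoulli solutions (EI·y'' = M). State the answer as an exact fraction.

Load 1 — applied couple M₀=-12 kN·m at a=4 m (b=L-a=4):
  y_1 = (R_Ax³/6 - M_Ax²/2 - M₀(x-a)²/2)/EI  [x>a] with R_A=-9/4, M_A=-3 = ((-9/4)·6³/6 - (-3)·6²/2 - (-12)·(6-4)²/2)/20000 = -3/20000 m
Load 2 — triangular load w₀=8 kN/m (0→w₀ over full span):
  y_2 = -w₀x²(L-x)²(x+2L)/(120LEI) = -8·6²·(8-6)²·(6+2·8)/(120·8·20000) = -33/25000 m
Load 3 — point force P=2 kN at a=8/3 m (b=L-a=16/3):
  y_3 = -Pa²(L-x)²(3bL-(3b+a)(L-x))/(6L³EI)  [x>a] = -2·(8/3)²·(8-6)²·(3·(16/3)·8-(3·(16/3)+(8/3))·(8-6))/(6·8³·20000) = -17/202500 m
Superposition: y = Σ y_i = -12587/8100000 m ≈ -0.001554 m

y(6) = -12587/8100000 m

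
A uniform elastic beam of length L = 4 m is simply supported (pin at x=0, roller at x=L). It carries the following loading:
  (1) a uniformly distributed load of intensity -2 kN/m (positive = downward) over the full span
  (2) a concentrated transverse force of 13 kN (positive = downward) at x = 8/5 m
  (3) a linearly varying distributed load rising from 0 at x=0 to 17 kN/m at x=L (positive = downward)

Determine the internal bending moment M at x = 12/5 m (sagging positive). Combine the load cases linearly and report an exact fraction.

M(12/5) = 2736/125 kN·m

Load 1 — uniform load w=-2 kN/m over full span:
  M_1 = wx(L-x)/2 = (-2)·(12/5)·(4-(12/5))/2 = -96/25 kN·m
Load 2 — point force P=13 kN at a=8/5 m (b=L-a=12/5):
  M_2 = Pa(L-x)/L  [x>a] = 13·(8/5)·(4-(12/5))/4 = 208/25 kN·m
Load 3 — triangular load w₀=17 kN/m (0→w₀ over full span):
  M_3 = w₀Lx/6 - w₀x³/(6L) = 17·4·(12/5)/6 - 17·(12/5)³/(6·4) = 2176/125 kN·m
Superposition: M = Σ M_i = 2736/125 kN·m ≈ 21.888000 kN·m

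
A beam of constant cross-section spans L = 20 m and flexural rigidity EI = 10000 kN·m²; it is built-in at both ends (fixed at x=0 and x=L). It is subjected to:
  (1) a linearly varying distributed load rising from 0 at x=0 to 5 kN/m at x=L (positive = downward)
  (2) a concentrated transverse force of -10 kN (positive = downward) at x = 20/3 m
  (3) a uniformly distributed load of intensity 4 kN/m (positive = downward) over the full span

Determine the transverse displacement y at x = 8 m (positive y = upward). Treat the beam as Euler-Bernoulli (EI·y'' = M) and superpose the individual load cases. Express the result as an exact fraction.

Load 1 — triangular load w₀=5 kN/m (0→w₀ over full span):
  y_1 = -w₀x²(L-x)²(x+2L)/(120LEI) = -5·8²·(20-8)²·(8+2·20)/(120·20·10000) = -288/3125 m
Load 2 — point force P=-10 kN at a=20/3 m (b=L-a=40/3):
  y_2 = -Pa²(L-x)²(3bL-(3b+a)(L-x))/(6L³EI)  [x>a] = -(-10)·(20/3)²·(20-8)²·(3·(40/3)·20-(3·(40/3)+(20/3))·(20-8))/(6·20³·10000) = 4/125 m
Load 3 — uniform load w=4 kN/m over full span:
  y_3 = -wx²(L-x)²/(24EI) = -4·8²·(20-8)²/(24·10000) = -96/625 m
Superposition: y = Σ y_i = -668/3125 m ≈ -0.213760 m

y(8) = -668/3125 m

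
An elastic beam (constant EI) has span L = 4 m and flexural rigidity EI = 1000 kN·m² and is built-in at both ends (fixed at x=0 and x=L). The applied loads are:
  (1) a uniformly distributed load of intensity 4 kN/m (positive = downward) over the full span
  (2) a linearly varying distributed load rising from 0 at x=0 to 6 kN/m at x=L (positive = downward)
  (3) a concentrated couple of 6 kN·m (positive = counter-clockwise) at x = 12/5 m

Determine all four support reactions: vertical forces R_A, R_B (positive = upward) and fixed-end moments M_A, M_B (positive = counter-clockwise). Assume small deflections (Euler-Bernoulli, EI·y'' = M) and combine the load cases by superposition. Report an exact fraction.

Load 1 — uniform load w=4 kN/m over full span:
  R_A = wL/2 = 4·4/2 = 8 kN
  M_A = wL²/12 = 4·4²/12 = 16/3 kN·m
  R_B = wL/2 = 4·4/2 = 8 kN
  M_B = -wL²/12 = -4·4²/12 = -16/3 kN·m
Load 2 — triangular load w₀=6 kN/m (0→w₀ over full span):
  R_A = 3w₀L/20 = 3·6·4/20 = 18/5 kN
  M_A = w₀L²/30 = 6·4²/30 = 16/5 kN·m
  R_B = 7w₀L/20 = 7·6·4/20 = 42/5 kN
  M_B = -w₀L²/20 = -6·4²/20 = -24/5 kN·m
Load 3 — applied couple M₀=6 kN·m at a=12/5 m (b=L-a=8/5):
  R_A = 6M₀ab/L³ = 6·6·(12/5)·(8/5)/4³ = 54/25 kN
  M_A = M₀b(2a-b)/L² = 6·(8/5)·(2·(12/5)-(8/5))/4² = 48/25 kN·m
  R_B = -6M₀ab/L³ = -6·6·(12/5)·(8/5)/4³ = -54/25 kN
  M_B = M₀a(2b-a)/L² = 6·(12/5)·(2·(8/5)-(12/5))/4² = 18/25 kN·m
Superposition: R_A = 344/25 kN, M_A = 784/75 kN·m, R_B = 356/25 kN, M_B = -706/75 kN·m

R_A = 344/25 kN, M_A = 784/75 kN·m, R_B = 356/25 kN, M_B = -706/75 kN·m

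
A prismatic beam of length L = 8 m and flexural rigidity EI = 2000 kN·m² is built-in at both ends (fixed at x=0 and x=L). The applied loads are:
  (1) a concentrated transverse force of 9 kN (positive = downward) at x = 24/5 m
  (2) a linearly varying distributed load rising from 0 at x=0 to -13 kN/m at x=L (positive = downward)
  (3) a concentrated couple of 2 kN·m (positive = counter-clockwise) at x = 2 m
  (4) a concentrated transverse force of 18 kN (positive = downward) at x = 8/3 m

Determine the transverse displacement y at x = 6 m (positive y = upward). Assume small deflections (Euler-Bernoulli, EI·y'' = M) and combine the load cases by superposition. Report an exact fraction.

Load 1 — point force P=9 kN at a=24/5 m (b=L-a=16/5):
  y_1 = -Pa²(L-x)²(3bL-(3b+a)(L-x))/(6L³EI)  [x>a] = -9·(24/5)²·(8-6)²·(3·(16/5)·8-(3·(16/5)+(24/5))·(8-6))/(6·8³·2000) = -81/12500 m
Load 2 — triangular load w₀=-13 kN/m (0→w₀ over full span):
  y_2 = -w₀x²(L-x)²(x+2L)/(120LEI) = -(-13)·6²·(8-6)²·(6+2·8)/(120·8·2000) = 429/20000 m
Load 3 — applied couple M₀=2 kN·m at a=2 m (b=L-a=6):
  y_3 = (R_Ax³/6 - M_Ax²/2 - M₀(x-a)²/2)/EI  [x>a] with R_A=9/32, M_A=-3/8 = ((9/32)·6³/6 - (-3/8)·6²/2 - 2·(6-2)²/2)/2000 = 7/16000 m
Load 4 — point force P=18 kN at a=8/3 m (b=L-a=16/3):
  y_4 = -Pa²(L-x)²(3bL-(3b+a)(L-x))/(6L³EI)  [x>a] = -18·(8/3)²·(8-6)²·(3·(16/3)·8-(3·(16/3)+(8/3))·(8-6))/(6·8³·2000) = -17/2250 m
Superposition: y = Σ y_i = 28267/3600000 m ≈ 0.007852 m

y(6) = 28267/3600000 m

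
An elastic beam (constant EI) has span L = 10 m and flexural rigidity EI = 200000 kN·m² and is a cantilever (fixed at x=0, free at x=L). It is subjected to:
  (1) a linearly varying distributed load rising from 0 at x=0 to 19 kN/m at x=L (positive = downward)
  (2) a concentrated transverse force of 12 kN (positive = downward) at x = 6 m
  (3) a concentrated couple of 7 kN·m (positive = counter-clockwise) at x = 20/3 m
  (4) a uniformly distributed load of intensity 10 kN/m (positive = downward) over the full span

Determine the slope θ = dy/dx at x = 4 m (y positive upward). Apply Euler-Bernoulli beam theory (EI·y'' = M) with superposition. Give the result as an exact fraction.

θ(4) = -12241/750000 rad

Load 1 — triangular load w₀=19 kN/m (0→w₀ over full span):
  θ_1 = (w₀Lx²/4-w₀L²x/3-w₀x⁴/(24L))/EI = (19·10·4²/4-19·10²·4/3-19·4⁴/(24·10))/200000 = -1121/125000 rad
Load 2 — point force P=12 kN at a=6 m (b=L-a=4):
  θ_2 = -Px(2a-x)/(2EI)  [x≤a] = -12·4·(2·6-4)/(2·200000) = -3/3125 rad
Load 3 — applied couple M₀=7 kN·m at a=20/3 m (b=L-a=10/3):
  θ_3 = M₀x/EI  [x≤a] = 7·4/200000 = 7/50000 rad
Load 4 — uniform load w=10 kN/m over full span:
  θ_4 = -wx(x²-3Lx+3L²)/(6EI) = -10·4·(4²-3·10·4+3·10²)/(6·200000) = -49/7500 rad
Superposition: θ = Σ θ_i = -12241/750000 rad ≈ -0.016321 rad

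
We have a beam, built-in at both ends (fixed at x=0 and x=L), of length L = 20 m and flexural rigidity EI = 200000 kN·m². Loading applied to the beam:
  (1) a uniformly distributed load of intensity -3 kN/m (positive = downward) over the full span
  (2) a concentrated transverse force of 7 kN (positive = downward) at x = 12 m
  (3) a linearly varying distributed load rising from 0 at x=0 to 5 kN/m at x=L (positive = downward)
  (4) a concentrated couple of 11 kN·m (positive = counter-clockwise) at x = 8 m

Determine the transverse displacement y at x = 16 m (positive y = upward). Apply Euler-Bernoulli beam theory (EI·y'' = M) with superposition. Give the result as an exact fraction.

y(16) = -346/1171875 m

Load 1 — uniform load w=-3 kN/m over full span:
  y_1 = -wx²(L-x)²/(24EI) = -(-3)·16²·(20-16)²/(24·200000) = 8/3125 m
Load 2 — point force P=7 kN at a=12 m (b=L-a=8):
  y_2 = -Pa²(L-x)²(3bL-(3b+a)(L-x))/(6L³EI)  [x>a] = -7·12²·(20-16)²·(3·8·20-(3·8+12)·(20-16))/(6·20³·200000) = -441/781250 m
Load 3 — triangular load w₀=5 kN/m (0→w₀ over full span):
  y_3 = -w₀x²(L-x)²(x+2L)/(120LEI) = -5·16²·(20-16)²·(16+2·20)/(120·20·200000) = -112/46875 m
Load 4 — applied couple M₀=11 kN·m at a=8 m (b=L-a=12):
  y_4 = (R_Ax³/6 - M_Ax²/2 - M₀(x-a)²/2)/EI  [x>a] with R_A=99/125, M_A=33/25 = ((99/125)·16³/6 - (33/25)·16²/2 - 11·(16-8)²/2)/200000 = 77/781250 m
Superposition: y = Σ y_i = -346/1171875 m ≈ -0.000295 m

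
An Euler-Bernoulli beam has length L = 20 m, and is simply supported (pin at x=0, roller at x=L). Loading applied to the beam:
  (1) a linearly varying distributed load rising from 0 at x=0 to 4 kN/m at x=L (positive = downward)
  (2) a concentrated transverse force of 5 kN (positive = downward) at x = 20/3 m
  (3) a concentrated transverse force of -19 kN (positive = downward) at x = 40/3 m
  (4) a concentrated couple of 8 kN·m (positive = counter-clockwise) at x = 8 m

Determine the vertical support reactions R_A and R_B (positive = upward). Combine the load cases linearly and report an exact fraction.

R_A = 161/15 kN, R_B = 229/15 kN

Load 1 — triangular load w₀=4 kN/m (0→w₀ over full span):
  R_A = w₀L/6 = 4·20/6 = 40/3 kN
  R_B = w₀L/3 = 4·20/3 = 80/3 kN
Load 2 — point force P=5 kN at a=20/3 m (b=L-a=40/3):
  R_A = Pb/L = 5·(40/3)/20 = 10/3 kN
  R_B = Pa/L = 5·(20/3)/20 = 5/3 kN
Load 3 — point force P=-19 kN at a=40/3 m (b=L-a=20/3):
  R_A = Pb/L = (-19)·(20/3)/20 = -19/3 kN
  R_B = Pa/L = (-19)·(40/3)/20 = -38/3 kN
Load 4 — applied couple M₀=8 kN·m at a=8 m (b=L-a=12):
  R_A = M₀/L = 8/20 = 2/5 kN
  R_B = -M₀/L = -8/20 = -2/5 kN
Superposition: R_A = 161/15 kN, R_B = 229/15 kN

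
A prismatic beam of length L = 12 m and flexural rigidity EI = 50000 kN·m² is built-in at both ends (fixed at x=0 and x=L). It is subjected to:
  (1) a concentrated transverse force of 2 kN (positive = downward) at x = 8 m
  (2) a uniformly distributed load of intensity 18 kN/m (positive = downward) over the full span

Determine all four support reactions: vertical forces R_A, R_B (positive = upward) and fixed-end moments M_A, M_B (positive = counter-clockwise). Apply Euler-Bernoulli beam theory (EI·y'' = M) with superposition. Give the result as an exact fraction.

Load 1 — point force P=2 kN at a=8 m (b=L-a=4):
  R_A = Pb²(3a+b)/L³ = 2·4²·(3·8+4)/12³ = 14/27 kN
  M_A = Pab²/L² = 2·8·4²/12² = 16/9 kN·m
  R_B = Pa²(a+3b)/L³ = 2·8²·(8+3·4)/12³ = 40/27 kN
  M_B = -Pa²b/L² = -2·8²·4/12² = -32/9 kN·m
Load 2 — uniform load w=18 kN/m over full span:
  R_A = wL/2 = 18·12/2 = 108 kN
  M_A = wL²/12 = 18·12²/12 = 216 kN·m
  R_B = wL/2 = 18·12/2 = 108 kN
  M_B = -wL²/12 = -18·12²/12 = -216 kN·m
Superposition: R_A = 2930/27 kN, M_A = 1960/9 kN·m, R_B = 2956/27 kN, M_B = -1976/9 kN·m

R_A = 2930/27 kN, M_A = 1960/9 kN·m, R_B = 2956/27 kN, M_B = -1976/9 kN·m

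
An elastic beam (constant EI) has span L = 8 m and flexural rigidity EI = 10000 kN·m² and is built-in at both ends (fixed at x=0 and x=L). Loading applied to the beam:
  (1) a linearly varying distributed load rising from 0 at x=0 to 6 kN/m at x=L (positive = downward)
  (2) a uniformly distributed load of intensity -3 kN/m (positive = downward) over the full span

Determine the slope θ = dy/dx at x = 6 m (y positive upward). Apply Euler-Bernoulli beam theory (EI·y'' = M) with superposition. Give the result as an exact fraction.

θ(6) = 3/100000 rad

Load 1 — triangular load w₀=6 kN/m (0→w₀ over full span):
  θ_1 = -w₀(2x(L-x)(L-2x)(x+2L)+x²(L-x)²)/(120LEI) = -6·(2·6·(8-6)·(8-2·6)·(6+2·8)+6²·(8-6)²)/(120·8·10000) = 123/100000 rad
Load 2 — uniform load w=-3 kN/m over full span:
  θ_2 = -wx(L-x)(L-2x)/(12EI) = -(-3)·6·(8-6)·(8-2·6)/(12·10000) = -3/2500 rad
Superposition: θ = Σ θ_i = 3/100000 rad ≈ 0.000030 rad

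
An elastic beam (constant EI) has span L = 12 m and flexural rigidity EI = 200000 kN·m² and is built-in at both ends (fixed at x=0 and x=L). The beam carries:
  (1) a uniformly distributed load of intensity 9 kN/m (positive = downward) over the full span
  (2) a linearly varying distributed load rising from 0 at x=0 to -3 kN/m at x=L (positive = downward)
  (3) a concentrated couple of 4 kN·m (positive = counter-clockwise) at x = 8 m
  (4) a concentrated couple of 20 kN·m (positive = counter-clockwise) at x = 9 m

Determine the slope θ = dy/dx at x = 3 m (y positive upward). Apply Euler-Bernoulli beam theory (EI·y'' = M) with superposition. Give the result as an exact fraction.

Load 1 — uniform load w=9 kN/m over full span:
  θ_1 = -wx(L-x)(L-2x)/(12EI) = -9·3·(12-3)·(12-2·3)/(12·200000) = -243/400000 rad
Load 2 — triangular load w₀=-3 kN/m (0→w₀ over full span):
  θ_2 = -w₀(2x(L-x)(L-2x)(x+2L)+x²(L-x)²)/(120LEI) = -(-3)·(2·3·(12-3)·(12-2·3)·(3+2·12)+3²·(12-3)²)/(120·12·200000) = 3159/32000000 rad
Load 3 — applied couple M₀=4 kN·m at a=8 m (b=L-a=4):
  θ_3 = (R_Ax²/2 - M_Ax)/EI  [x≤a] with R_A=4/9, M_A=4/3 = ((4/9)·3²/2 - (4/3)·3)/200000 = -1/100000 rad
Load 4 — applied couple M₀=20 kN·m at a=9 m (b=L-a=3):
  θ_4 = (R_Ax²/2 - M_Ax)/EI  [x≤a] with R_A=15/8, M_A=25/4 = ((15/8)·3²/2 - (25/4)·3)/200000 = -33/640000 rad
Superposition: θ = Σ θ_i = -18251/32000000 rad ≈ -0.000570 rad

θ(3) = -18251/32000000 rad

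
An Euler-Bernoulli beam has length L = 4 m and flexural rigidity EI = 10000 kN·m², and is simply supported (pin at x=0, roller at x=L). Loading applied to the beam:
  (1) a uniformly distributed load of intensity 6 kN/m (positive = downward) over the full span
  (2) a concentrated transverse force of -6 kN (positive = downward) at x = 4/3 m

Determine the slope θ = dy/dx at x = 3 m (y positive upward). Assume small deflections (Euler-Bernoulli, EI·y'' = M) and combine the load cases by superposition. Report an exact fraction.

θ(3) = 49/67500 rad

Load 1 — uniform load w=6 kN/m over full span:
  θ_1 = -w(L³-6Lx²+4x³)/(24EI) = -6·(4³-6·4·3²+4·3³)/(24·10000) = 11/10000 rad
Load 2 — point force P=-6 kN at a=4/3 m (b=L-a=8/3):
  θ_2 = -Pa(2L²-6Lx+3x²+a²)/(6LEI)  [x>a] = -(-6)·(4/3)·(2·4²-6·4·3+3·3²+(4/3)²)/(6·4·10000) = -101/270000 rad
Superposition: θ = Σ θ_i = 49/67500 rad ≈ 0.000726 rad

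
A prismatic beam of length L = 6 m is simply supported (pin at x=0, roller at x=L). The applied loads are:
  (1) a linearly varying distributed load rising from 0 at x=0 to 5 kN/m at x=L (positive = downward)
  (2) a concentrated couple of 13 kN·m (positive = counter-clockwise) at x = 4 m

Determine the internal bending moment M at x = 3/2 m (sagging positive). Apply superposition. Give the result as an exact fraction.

Load 1 — triangular load w₀=5 kN/m (0→w₀ over full span):
  M_1 = w₀Lx/6 - w₀x³/(6L) = 5·6·(3/2)/6 - 5·(3/2)³/(6·6) = 225/32 kN·m
Load 2 — applied couple M₀=13 kN·m at a=4 m (b=L-a=2):
  M_2 = M₀x/L  [x≤a] = 13·(3/2)/6 = 13/4 kN·m
Superposition: M = Σ M_i = 329/32 kN·m ≈ 10.281250 kN·m

M(3/2) = 329/32 kN·m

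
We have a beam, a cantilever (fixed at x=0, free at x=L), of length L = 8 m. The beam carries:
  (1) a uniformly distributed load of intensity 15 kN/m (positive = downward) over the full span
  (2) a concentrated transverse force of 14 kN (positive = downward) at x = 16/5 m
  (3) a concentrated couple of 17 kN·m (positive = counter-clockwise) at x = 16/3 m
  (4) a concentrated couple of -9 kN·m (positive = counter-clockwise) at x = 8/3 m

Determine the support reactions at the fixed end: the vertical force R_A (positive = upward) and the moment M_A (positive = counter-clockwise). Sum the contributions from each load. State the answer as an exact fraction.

Load 1 — uniform load w=15 kN/m over full span:
  R_A = wL = 15·8 = 120 kN
  M_A = wL²/2 = 15·8²/2 = 480 kN·m
Load 2 — point force P=14 kN at a=16/5 m (b=L-a=24/5):
  R_A = P = 14 kN
  M_A = Pa = 14·(16/5) = 224/5 kN·m
Load 3 — applied couple M₀=17 kN·m at a=16/3 m (b=L-a=8/3):
  R_A = 0 kN
  M_A = -M₀ = -17 kN·m
Load 4 — applied couple M₀=-9 kN·m at a=8/3 m (b=L-a=16/3):
  R_A = 0 kN
  M_A = -M₀ = -(-9) = 9 kN·m
Superposition: R_A = 134 kN, M_A = 2584/5 kN·m

R_A = 134 kN, M_A = 2584/5 kN·m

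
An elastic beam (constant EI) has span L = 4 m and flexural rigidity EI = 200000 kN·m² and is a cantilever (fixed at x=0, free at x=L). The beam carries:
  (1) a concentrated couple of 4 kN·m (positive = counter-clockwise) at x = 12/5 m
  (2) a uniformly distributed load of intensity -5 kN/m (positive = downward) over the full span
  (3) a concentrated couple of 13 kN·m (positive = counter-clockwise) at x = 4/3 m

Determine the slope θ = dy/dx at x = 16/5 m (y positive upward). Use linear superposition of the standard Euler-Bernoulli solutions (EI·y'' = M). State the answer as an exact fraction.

θ(16/5) = 499/1250000 rad

Load 1 — applied couple M₀=4 kN·m at a=12/5 m (b=L-a=8/5):
  θ_1 = M₀a/EI  [x>a] = 4·(12/5)/200000 = 3/62500 rad
Load 2 — uniform load w=-5 kN/m over full span:
  θ_2 = -wx(x²-3Lx+3L²)/(6EI) = -(-5)·(16/5)·((16/5)²-3·4·(16/5)+3·4²)/(6·200000) = 62/234375 rad
Load 3 — applied couple M₀=13 kN·m at a=4/3 m (b=L-a=8/3):
  θ_3 = M₀a/EI  [x>a] = 13·(4/3)/200000 = 13/150000 rad
Superposition: θ = Σ θ_i = 499/1250000 rad ≈ 0.000399 rad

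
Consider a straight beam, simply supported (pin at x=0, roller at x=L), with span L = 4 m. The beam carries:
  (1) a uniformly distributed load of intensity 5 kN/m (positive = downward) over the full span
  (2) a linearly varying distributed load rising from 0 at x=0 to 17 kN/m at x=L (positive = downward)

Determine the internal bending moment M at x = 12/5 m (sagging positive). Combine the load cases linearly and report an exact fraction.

M(12/5) = 3376/125 kN·m

Load 1 — uniform load w=5 kN/m over full span:
  M_1 = wx(L-x)/2 = 5·(12/5)·(4-(12/5))/2 = 48/5 kN·m
Load 2 — triangular load w₀=17 kN/m (0→w₀ over full span):
  M_2 = w₀Lx/6 - w₀x³/(6L) = 17·4·(12/5)/6 - 17·(12/5)³/(6·4) = 2176/125 kN·m
Superposition: M = Σ M_i = 3376/125 kN·m ≈ 27.008000 kN·m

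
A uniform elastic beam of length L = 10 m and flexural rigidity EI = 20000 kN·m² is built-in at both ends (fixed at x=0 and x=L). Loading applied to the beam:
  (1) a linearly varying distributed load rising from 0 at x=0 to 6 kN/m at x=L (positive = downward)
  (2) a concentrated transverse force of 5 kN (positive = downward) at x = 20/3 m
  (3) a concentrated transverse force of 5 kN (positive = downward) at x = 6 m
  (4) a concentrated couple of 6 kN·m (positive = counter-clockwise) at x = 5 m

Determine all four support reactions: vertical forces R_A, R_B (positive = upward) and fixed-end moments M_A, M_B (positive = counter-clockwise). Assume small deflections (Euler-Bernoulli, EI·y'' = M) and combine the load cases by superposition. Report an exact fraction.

Load 1 — triangular load w₀=6 kN/m (0→w₀ over full span):
  R_A = 3w₀L/20 = 3·6·10/20 = 9 kN
  M_A = w₀L²/30 = 6·10²/30 = 20 kN·m
  R_B = 7w₀L/20 = 7·6·10/20 = 21 kN
  M_B = -w₀L²/20 = -6·10²/20 = -30 kN·m
Load 2 — point force P=5 kN at a=20/3 m (b=L-a=10/3):
  R_A = Pb²(3a+b)/L³ = 5·(10/3)²·(3·(20/3)+(10/3))/10³ = 35/27 kN
  M_A = Pab²/L² = 5·(20/3)·(10/3)²/10² = 100/27 kN·m
  R_B = Pa²(a+3b)/L³ = 5·(20/3)²·((20/3)+3·(10/3))/10³ = 100/27 kN
  M_B = -Pa²b/L² = -5·(20/3)²·(10/3)/10² = -200/27 kN·m
Load 3 — point force P=5 kN at a=6 m (b=L-a=4):
  R_A = Pb²(3a+b)/L³ = 5·4²·(3·6+4)/10³ = 44/25 kN
  M_A = Pab²/L² = 5·6·4²/10² = 24/5 kN·m
  R_B = Pa²(a+3b)/L³ = 5·6²·(6+3·4)/10³ = 81/25 kN
  M_B = -Pa²b/L² = -5·6²·4/10² = -36/5 kN·m
Load 4 — applied couple M₀=6 kN·m at a=5 m (b=L-a=5):
  R_A = 6M₀ab/L³ = 6·6·5·5/10³ = 9/10 kN
  M_A = M₀b(2a-b)/L² = 6·5·(2·5-5)/10² = 3/2 kN·m
  R_B = -6M₀ab/L³ = -6·6·5·5/10³ = -9/10 kN
  M_B = M₀a(2b-a)/L² = 6·5·(2·5-5)/10² = 3/2 kN·m
Superposition: R_A = 17491/1350 kN, M_A = 8101/270 kN·m, R_B = 36509/1350 kN, M_B = -11639/270 kN·m

R_A = 17491/1350 kN, M_A = 8101/270 kN·m, R_B = 36509/1350 kN, M_B = -11639/270 kN·m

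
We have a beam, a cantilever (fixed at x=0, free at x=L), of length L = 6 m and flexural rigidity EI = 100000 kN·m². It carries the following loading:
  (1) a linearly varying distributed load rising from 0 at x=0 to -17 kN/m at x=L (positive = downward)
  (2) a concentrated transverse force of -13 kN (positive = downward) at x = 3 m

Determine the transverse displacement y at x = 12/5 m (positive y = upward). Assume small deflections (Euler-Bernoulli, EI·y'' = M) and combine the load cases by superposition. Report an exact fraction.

y(12/5) = 1082547/195312500 m

Load 1 — triangular load w₀=-17 kN/m (0→w₀ over full span):
  y_1 = (w₀Lx³/12-w₀L²x²/6-w₀x⁵/(120L))/EI = ((-17)·6·(12/5)³/12-(-17)·6²·(12/5)²/6-(-17)·(12/5)⁵/(120·6))/100000 = 230418/48828125 m
Load 2 — point force P=-13 kN at a=3 m (b=L-a=3):
  y_2 = -Px²(3a-x)/(6EI)  [x≤a] = -(-13)·(12/5)²·(3·3-(12/5))/(6·100000) = 1287/1562500 m
Superposition: y = Σ y_i = 1082547/195312500 m ≈ 0.005543 m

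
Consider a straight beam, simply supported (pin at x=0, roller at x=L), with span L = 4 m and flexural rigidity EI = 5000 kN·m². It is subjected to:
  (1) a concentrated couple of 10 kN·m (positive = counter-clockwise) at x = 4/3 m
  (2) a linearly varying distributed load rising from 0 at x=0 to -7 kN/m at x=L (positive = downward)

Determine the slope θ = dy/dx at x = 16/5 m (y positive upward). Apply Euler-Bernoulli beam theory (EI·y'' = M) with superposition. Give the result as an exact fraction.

θ(16/5) = -1747/781250 rad

Load 1 — applied couple M₀=10 kN·m at a=4/3 m (b=L-a=8/3):
  θ_1 = (M₀x²/(2L)-M₀(x-a)+C₁)/EI  [x>a] with C₁=M₀(3b²-L²)/(6L)=20/9 = (10·(16/5)²/(2·4)-10·((16/5)-(4/3))+(20/9))/5000 = -41/56250 rad
Load 2 — triangular load w₀=-7 kN/m (0→w₀ over full span):
  θ_2 = -w₀(7L⁴-30L²x²+15x⁴)/(360LEI) = -(-7)·(7·4⁴-30·4²·(16/5)²+15·(16/5)⁴)/(360·4·5000) = -5299/3515625 rad
Superposition: θ = Σ θ_i = -1747/781250 rad ≈ -0.002236 rad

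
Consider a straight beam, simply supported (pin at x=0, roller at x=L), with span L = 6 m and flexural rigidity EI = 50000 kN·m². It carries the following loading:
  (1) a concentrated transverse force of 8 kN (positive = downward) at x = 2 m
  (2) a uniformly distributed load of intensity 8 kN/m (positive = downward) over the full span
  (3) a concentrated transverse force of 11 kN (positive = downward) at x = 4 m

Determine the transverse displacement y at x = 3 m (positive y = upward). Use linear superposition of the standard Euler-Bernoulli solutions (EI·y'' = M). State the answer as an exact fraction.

Load 1 — point force P=8 kN at a=2 m (b=L-a=4):
  y_1 = -Pa(L-x)(2Lx-a²-x²)/(6LEI)  [x>a] = -8·2·(6-3)·(2·6·3-2²-3²)/(6·6·50000) = -23/37500 m
Load 2 — uniform load w=8 kN/m over full span:
  y_2 = -wx(L³-2Lx²+x³)/(24EI) = -8·3·(6³-2·6·3²+3³)/(24·50000) = -27/10000 m
Load 3 — point force P=11 kN at a=4 m (b=L-a=2):
  y_3 = -Pbx(L²-b²-x²)/(6LEI)  [x≤a] = -11·2·3·(6²-2²-3²)/(6·6·50000) = -253/300000 m
Superposition: y = Σ y_i = -1247/300000 m ≈ -0.004157 m

y(3) = -1247/300000 m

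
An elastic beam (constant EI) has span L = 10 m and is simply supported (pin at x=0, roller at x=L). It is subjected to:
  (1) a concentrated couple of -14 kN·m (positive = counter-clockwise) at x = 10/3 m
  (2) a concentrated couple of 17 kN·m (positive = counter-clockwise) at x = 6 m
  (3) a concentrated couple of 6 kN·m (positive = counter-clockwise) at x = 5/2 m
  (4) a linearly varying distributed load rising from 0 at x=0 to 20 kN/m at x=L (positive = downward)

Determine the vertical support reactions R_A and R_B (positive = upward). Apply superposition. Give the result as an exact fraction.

Load 1 — applied couple M₀=-14 kN·m at a=10/3 m (b=L-a=20/3):
  R_A = M₀/L = (-14)/10 = -7/5 kN
  R_B = -M₀/L = -(-14)/10 = 7/5 kN
Load 2 — applied couple M₀=17 kN·m at a=6 m (b=L-a=4):
  R_A = M₀/L = 17/10 kN
  R_B = -M₀/L = -17/10 kN
Load 3 — applied couple M₀=6 kN·m at a=5/2 m (b=L-a=15/2):
  R_A = M₀/L = 6/10 = 3/5 kN
  R_B = -M₀/L = -6/10 = -3/5 kN
Load 4 — triangular load w₀=20 kN/m (0→w₀ over full span):
  R_A = w₀L/6 = 20·10/6 = 100/3 kN
  R_B = w₀L/3 = 20·10/3 = 200/3 kN
Superposition: R_A = 1027/30 kN, R_B = 1973/30 kN

R_A = 1027/30 kN, R_B = 1973/30 kN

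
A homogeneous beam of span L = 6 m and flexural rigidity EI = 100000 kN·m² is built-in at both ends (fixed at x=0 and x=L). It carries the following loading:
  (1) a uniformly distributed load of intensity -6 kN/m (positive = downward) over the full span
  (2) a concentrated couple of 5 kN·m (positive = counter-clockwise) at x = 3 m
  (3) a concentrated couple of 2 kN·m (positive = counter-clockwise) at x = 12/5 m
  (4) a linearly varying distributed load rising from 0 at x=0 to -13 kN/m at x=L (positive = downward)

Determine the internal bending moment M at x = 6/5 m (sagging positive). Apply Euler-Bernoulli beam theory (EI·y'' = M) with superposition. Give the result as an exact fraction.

Load 1 — uniform load w=-6 kN/m over full span:
  M_1 = wLx/2 - wL²/12 - wx²/2 = (-6)·6·(6/5)/2 - (-6)·6²/12 - (-6)·(6/5)²/2 = 18/25 kN·m
Load 2 — applied couple M₀=5 kN·m at a=3 m (b=L-a=3):
  M_2 = R_Ax - M_A  [x≤a] with R_A=5/4, M_A=5/4 = (5/4)·(6/5) - (5/4) = 1/4 kN·m
Load 3 — applied couple M₀=2 kN·m at a=12/5 m (b=L-a=18/5):
  M_3 = R_Ax - M_A  [x≤a] with R_A=12/25, M_A=6/25 = (12/25)·(6/5) - (6/25) = 42/125 kN·m
Load 4 — triangular load w₀=-13 kN/m (0→w₀ over full span):
  M_4 = 3w₀Lx/20 - w₀L²/30 - w₀x³/(6L) = 3·(-13)·6·(6/5)/20 - (-13)·6²/30 - (-13)·(6/5)³/(6·6) = 273/125 kN·m
Superposition: M = Σ M_i = 349/100 kN·m ≈ 3.490000 kN·m

M(6/5) = 349/100 kN·m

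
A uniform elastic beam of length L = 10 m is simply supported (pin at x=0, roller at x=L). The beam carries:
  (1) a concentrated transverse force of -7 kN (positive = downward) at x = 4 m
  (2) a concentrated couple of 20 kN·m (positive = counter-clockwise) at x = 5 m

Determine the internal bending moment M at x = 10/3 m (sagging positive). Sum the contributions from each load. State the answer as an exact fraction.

Load 1 — point force P=-7 kN at a=4 m (b=L-a=6):
  M_1 = Pbx/L  [x≤a] = (-7)·6·(10/3)/10 = -14 kN·m
Load 2 — applied couple M₀=20 kN·m at a=5 m (b=L-a=5):
  M_2 = M₀x/L  [x≤a] = 20·(10/3)/10 = 20/3 kN·m
Superposition: M = Σ M_i = -22/3 kN·m ≈ -7.333333 kN·m

M(10/3) = -22/3 kN·m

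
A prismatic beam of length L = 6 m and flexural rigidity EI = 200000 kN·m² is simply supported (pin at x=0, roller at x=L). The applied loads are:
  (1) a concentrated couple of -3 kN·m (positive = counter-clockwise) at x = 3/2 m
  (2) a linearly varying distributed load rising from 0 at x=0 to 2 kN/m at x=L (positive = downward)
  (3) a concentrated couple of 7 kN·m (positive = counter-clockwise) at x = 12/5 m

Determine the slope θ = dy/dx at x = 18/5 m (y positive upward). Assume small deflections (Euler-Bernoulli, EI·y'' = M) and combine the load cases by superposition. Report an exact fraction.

Load 1 — applied couple M₀=-3 kN·m at a=3/2 m (b=L-a=9/2):
  θ_1 = (M₀x²/(2L)-M₀(x-a)+C₁)/EI  [x>a] with C₁=M₀(3b²-L²)/(6L)=-33/16 = ((-3)·(18/5)²/(2·6)-(-3)·((18/5)-(3/2))+(-33/16))/200000 = 399/80000000 rad
Load 2 — triangular load w₀=2 kN/m (0→w₀ over full span):
  θ_2 = -w₀(7L⁴-30L²x²+15x⁴)/(360LEI) = -2·(7·6⁴-30·6²·(18/5)²+15·(18/5)⁴)/(360·6·200000) = 87/7812500 rad
Load 3 — applied couple M₀=7 kN·m at a=12/5 m (b=L-a=18/5):
  θ_3 = (M₀x²/(2L)-M₀(x-a)+C₁)/EI  [x>a] with C₁=M₀(3b²-L²)/(6L)=14/25 = (7·(18/5)²/(2·6)-7·((18/5)-(12/5))+(14/25))/200000 = -7/5000000 rad
Superposition: θ = Σ θ_i = 29447/2000000000 rad ≈ 0.000015 rad

θ(18/5) = 29447/2000000000 rad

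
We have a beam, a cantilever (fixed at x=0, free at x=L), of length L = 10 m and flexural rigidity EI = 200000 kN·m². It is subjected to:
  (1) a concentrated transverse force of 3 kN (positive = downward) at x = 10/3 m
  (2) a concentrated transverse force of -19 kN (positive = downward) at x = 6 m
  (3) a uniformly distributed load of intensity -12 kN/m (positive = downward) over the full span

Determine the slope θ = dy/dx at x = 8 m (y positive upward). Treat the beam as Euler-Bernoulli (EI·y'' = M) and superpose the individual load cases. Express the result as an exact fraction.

Load 1 — point force P=3 kN at a=10/3 m (b=L-a=20/3):
  θ_1 = -Pa²/(2EI)  [x>a] = -3·(10/3)²/(2·200000) = -1/12000 rad
Load 2 — point force P=-19 kN at a=6 m (b=L-a=4):
  θ_2 = -Pa²/(2EI)  [x>a] = -(-19)·6²/(2·200000) = 171/100000 rad
Load 3 — uniform load w=-12 kN/m over full span:
  θ_3 = -wx(x²-3Lx+3L²)/(6EI) = -(-12)·8·(8²-3·10·8+3·10²)/(6·200000) = 31/3125 rad
Superposition: θ = Σ θ_i = 433/37500 rad ≈ 0.011547 rad

θ(8) = 433/37500 rad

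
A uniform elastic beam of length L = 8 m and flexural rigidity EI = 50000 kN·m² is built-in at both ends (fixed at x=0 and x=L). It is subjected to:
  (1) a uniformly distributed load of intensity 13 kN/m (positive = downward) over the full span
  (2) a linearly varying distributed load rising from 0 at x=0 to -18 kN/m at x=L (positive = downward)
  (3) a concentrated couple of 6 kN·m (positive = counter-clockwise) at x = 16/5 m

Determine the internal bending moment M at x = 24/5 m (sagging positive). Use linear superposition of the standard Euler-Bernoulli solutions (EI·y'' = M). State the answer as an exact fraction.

Load 1 — uniform load w=13 kN/m over full span:
  M_1 = wLx/2 - wL²/12 - wx²/2 = 13·8·(24/5)/2 - 13·8²/12 - 13·(24/5)²/2 = 2288/75 kN·m
Load 2 — triangular load w₀=-18 kN/m (0→w₀ over full span):
  M_2 = 3w₀Lx/20 - w₀L²/30 - w₀x³/(6L) = 3·(-18)·8·(24/5)/20 - (-18)·8²/30 - (-18)·(24/5)³/(6·8) = -2976/125 kN·m
Load 3 — applied couple M₀=6 kN·m at a=16/5 m (b=L-a=24/5):
  M_3 = R_Ax - M_A - M₀  [x>a] with R_A=27/25, M_A=18/25 = (27/25)·(24/5) - (18/25) - 6 = -192/125 kN·m
Superposition: M = Σ M_i = 1936/375 kN·m ≈ 5.162667 kN·m

M(24/5) = 1936/375 kN·m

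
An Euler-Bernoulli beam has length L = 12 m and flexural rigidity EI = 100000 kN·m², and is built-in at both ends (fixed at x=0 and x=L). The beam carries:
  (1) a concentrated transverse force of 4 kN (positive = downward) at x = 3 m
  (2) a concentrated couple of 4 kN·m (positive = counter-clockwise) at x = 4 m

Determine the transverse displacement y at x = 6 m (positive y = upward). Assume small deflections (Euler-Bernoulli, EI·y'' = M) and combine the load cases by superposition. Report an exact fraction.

y(6) = -1/10000 m

Load 1 — point force P=4 kN at a=3 m (b=L-a=9):
  y_1 = -Pa²(L-x)²(3bL-(3b+a)(L-x))/(6L³EI)  [x>a] = -4·3²·(12-6)²·(3·9·12-(3·9+3)·(12-6))/(6·12³·100000) = -9/50000 m
Load 2 — applied couple M₀=4 kN·m at a=4 m (b=L-a=8):
  y_2 = (R_Ax³/6 - M_Ax²/2 - M₀(x-a)²/2)/EI  [x>a] with R_A=4/9, M_A=0 = ((4/9)·6³/6 - 0·6²/2 - 4·(6-4)²/2)/100000 = 1/12500 m
Superposition: y = Σ y_i = -1/10000 m ≈ -0.000100 m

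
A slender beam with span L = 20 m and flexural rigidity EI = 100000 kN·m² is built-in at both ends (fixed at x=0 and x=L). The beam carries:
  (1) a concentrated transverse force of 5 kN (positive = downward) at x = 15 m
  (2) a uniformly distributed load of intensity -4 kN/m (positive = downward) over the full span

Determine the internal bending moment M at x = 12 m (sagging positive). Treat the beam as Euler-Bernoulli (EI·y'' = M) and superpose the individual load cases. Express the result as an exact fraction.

Load 1 — point force P=5 kN at a=15 m (b=L-a=5):
  M_1 = Pb²(3a+b)x/L³ - Pab²/L²  [x≤a] = 5·5²·(3·15+5)·12/20³ - 5·15·5²/20² = 75/16 kN·m
Load 2 — uniform load w=-4 kN/m over full span:
  M_2 = wLx/2 - wL²/12 - wx²/2 = (-4)·20·12/2 - (-4)·20²/12 - (-4)·12²/2 = -176/3 kN·m
Superposition: M = Σ M_i = -2591/48 kN·m ≈ -53.979167 kN·m

M(12) = -2591/48 kN·m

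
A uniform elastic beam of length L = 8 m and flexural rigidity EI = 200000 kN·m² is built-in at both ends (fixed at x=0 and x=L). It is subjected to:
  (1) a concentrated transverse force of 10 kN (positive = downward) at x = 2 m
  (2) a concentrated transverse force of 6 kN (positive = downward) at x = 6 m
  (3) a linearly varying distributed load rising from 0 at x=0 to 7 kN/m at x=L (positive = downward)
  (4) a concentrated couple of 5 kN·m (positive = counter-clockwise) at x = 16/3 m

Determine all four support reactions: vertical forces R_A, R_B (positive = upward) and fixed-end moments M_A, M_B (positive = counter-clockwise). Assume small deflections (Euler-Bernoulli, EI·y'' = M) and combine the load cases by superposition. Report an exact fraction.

R_A = 2233/120 kN, M_A = 301/10 kN·m, R_B = 3047/120 kN, M_B = -329/10 kN·m

Load 1 — point force P=10 kN at a=2 m (b=L-a=6):
  R_A = Pb²(3a+b)/L³ = 10·6²·(3·2+6)/8³ = 135/16 kN
  M_A = Pab²/L² = 10·2·6²/8² = 45/4 kN·m
  R_B = Pa²(a+3b)/L³ = 10·2²·(2+3·6)/8³ = 25/16 kN
  M_B = -Pa²b/L² = -10·2²·6/8² = -15/4 kN·m
Load 2 — point force P=6 kN at a=6 m (b=L-a=2):
  R_A = Pb²(3a+b)/L³ = 6·2²·(3·6+2)/8³ = 15/16 kN
  M_A = Pab²/L² = 6·6·2²/8² = 9/4 kN·m
  R_B = Pa²(a+3b)/L³ = 6·6²·(6+3·2)/8³ = 81/16 kN
  M_B = -Pa²b/L² = -6·6²·2/8² = -27/4 kN·m
Load 3 — triangular load w₀=7 kN/m (0→w₀ over full span):
  R_A = 3w₀L/20 = 3·7·8/20 = 42/5 kN
  M_A = w₀L²/30 = 7·8²/30 = 224/15 kN·m
  R_B = 7w₀L/20 = 7·7·8/20 = 98/5 kN
  M_B = -w₀L²/20 = -7·8²/20 = -112/5 kN·m
Load 4 — applied couple M₀=5 kN·m at a=16/3 m (b=L-a=8/3):
  R_A = 6M₀ab/L³ = 6·5·(16/3)·(8/3)/8³ = 5/6 kN
  M_A = M₀b(2a-b)/L² = 5·(8/3)·(2·(16/3)-(8/3))/8² = 5/3 kN·m
  R_B = -6M₀ab/L³ = -6·5·(16/3)·(8/3)/8³ = -5/6 kN
  M_B = M₀a(2b-a)/L² = 5·(16/3)·(2·(8/3)-(16/3))/8² = 0 kN·m
Superposition: R_A = 2233/120 kN, M_A = 301/10 kN·m, R_B = 3047/120 kN, M_B = -329/10 kN·m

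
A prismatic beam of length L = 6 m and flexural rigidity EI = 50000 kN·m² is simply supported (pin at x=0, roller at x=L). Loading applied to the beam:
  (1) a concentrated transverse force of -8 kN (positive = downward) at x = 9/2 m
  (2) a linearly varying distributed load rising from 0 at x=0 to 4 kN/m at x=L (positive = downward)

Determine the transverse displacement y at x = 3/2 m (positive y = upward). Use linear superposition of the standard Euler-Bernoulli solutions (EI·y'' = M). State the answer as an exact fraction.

Load 1 — point force P=-8 kN at a=9/2 m (b=L-a=3/2):
  y_1 = -Pbx(L²-b²-x²)/(6LEI)  [x≤a] = -(-8)·(3/2)·(3/2)·(6²-(3/2)²-(3/2)²)/(6·6·50000) = 63/200000 m
Load 2 — triangular load w₀=4 kN/m (0→w₀ over full span):
  y_2 = -w₀x(7L⁴-10L²x²+3x⁴)/(360LEI) = -4·(3/2)·(7·6⁴-10·6²·(3/2)²+3·(3/2)⁴)/(360·6·50000) = -2943/6400000 m
Superposition: y = Σ y_i = -927/6400000 m ≈ -0.000145 m

y(3/2) = -927/6400000 m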